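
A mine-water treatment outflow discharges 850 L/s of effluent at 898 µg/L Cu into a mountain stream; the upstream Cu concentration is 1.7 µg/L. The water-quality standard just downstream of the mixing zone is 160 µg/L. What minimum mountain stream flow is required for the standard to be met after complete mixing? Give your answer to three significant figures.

3960 L/s

Set C_mix = 160: (Q·1.700 + 850.0·898.0) / (Q + 850.0) = 160
→ Q = 850.0·(898.0 − 160)/(160 − 1.700) = 3963 L/s.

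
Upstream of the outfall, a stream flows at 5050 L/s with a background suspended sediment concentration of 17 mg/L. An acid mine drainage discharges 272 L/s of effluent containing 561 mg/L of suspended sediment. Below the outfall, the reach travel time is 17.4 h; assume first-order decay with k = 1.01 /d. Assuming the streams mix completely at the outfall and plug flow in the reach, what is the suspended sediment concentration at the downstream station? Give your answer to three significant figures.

21.5 mg/L

Mass balance: C = (5050·17.00 + 272.0·561.0) / 5322 = 238400/5322 = 44.80 mg/L.
First-order decay: C = 44.80·exp(−k·t) = 44.80·0.4808 = 21.54 mg/L.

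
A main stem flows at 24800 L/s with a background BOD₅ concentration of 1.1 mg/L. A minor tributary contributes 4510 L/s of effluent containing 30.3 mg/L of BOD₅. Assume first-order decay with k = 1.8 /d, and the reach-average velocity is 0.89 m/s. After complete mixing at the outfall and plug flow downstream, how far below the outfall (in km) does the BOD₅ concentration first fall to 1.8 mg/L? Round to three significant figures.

Mass balance: C = (24800·1.100 + 4510·30.30) / 29310 = 163900/29310 = 5.593 mg/L.
Set 5.593·exp(−k·t) = 1.8 → t = ln(5.593/1.8)/k = 54420 s = 15.12 h.
Distance = v·t = 0.89·54420 = 48430 m = 48.43 km.

48.4 km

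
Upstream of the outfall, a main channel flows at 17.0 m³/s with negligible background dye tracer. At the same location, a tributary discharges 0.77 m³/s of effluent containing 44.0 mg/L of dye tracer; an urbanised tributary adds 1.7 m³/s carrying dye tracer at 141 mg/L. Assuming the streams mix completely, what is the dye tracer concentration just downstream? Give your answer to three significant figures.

14.1 mg/L

Conservation of mass: C = (17.00·0 + 0.7700·44.00 + 1.700·141.0) / 19.47 = 273.6/19.47 = 14.05 mg/L.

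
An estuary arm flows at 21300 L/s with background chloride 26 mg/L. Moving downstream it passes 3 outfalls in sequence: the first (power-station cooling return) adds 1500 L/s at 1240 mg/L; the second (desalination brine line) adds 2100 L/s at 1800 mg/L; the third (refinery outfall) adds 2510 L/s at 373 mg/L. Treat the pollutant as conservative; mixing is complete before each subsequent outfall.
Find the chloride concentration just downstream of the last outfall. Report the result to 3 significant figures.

260 mg/L

After outfall 1: Q = 21300 + 1500 = 22800 L/s; C = (21300·26.00 + 1500·1240)/22800 = 105.9 mg/L.
After outfall 2: Q = 22800 + 2100 = 24900 L/s; C = (22800·105.9 + 2100·1800)/24900 = 248.7 mg/L.
After outfall 3: Q = 24900 + 2510 = 27410 L/s; C = (24900·248.7 + 2510·373.0)/27410 = 260.1 mg/L.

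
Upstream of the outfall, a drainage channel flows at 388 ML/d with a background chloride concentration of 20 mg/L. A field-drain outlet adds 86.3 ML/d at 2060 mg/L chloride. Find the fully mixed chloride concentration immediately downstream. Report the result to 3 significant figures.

391 mg/L

After mixing, C = (388.0·20.00 + 86.30·2060) / 474.3 = 185500/474.3 = 391.2 mg/L.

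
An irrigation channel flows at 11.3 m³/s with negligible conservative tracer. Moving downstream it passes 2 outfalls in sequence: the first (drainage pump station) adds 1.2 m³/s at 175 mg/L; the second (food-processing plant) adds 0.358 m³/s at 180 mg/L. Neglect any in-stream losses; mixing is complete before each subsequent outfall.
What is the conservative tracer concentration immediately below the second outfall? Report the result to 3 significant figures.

Outfall 1: combined Q = 12.50 m³/s; C = (11.30·0 + 1.200·175.0)/12.50 = 16.80 mg/L.
Outfall 2: combined Q = 12.86 m³/s; C = (12.50·16.80 + 0.3580·180.0)/12.86 = 21.34 mg/L.

21.3 mg/L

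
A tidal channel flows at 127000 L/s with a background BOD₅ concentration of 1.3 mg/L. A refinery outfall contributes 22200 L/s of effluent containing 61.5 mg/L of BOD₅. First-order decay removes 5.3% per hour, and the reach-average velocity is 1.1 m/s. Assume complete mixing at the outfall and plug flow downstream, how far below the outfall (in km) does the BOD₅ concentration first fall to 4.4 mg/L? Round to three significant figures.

Mixed concentration C = ΣQC/ΣQ = (127000·1.300 + 22200·61.50) / 149200 = 1530000/149200 = 10.26 mg/L.
5.3%/h lost → k = −ln(1 − 0.053) = 0.05446 h⁻¹.
Set 10.26·exp(−k·t) = 4.4 → t = ln(10.26/4.4)/k = 55950 s = 15.54 h.
Distance = v·t = 1.1·55950 = 61550 m = 61.55 km.

61.5 km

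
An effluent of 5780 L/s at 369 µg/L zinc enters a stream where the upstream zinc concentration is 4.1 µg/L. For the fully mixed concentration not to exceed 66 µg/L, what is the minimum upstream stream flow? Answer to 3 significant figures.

28300 L/s

Set C_mix = 66: (Q·4.100 + 5780·369.0) / (Q + 5780) = 66
→ Q = 5780·(369.0 − 66)/(66 − 4.100) = 28290 L/s.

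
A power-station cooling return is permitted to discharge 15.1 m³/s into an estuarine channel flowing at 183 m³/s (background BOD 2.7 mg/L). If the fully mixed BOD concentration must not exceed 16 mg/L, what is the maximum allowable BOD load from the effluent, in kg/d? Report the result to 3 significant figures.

231000 kg/d

Mass balance at the limit: 183.0·2.700 + 15.10·Cₑ = 198.1·16 → Cₑ = 177.2 mg/L.
Load = 15.10 m³/s × 177.2 g/m³ × 86 400 s/d = 231200 kg/d.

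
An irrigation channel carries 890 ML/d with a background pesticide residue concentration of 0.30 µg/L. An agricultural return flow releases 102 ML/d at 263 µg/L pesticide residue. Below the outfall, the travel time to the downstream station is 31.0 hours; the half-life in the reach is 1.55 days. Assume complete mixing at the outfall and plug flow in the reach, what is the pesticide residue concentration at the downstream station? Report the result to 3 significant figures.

15.3 µg/L

Flow-weighted average: C = (890.0·0.3000 + 102.0·263.0) / 992.0 = 27090/992.0 = 27.31 µg/L.
Half-life 1.55 d → k = ln 2 / 1.55 = 0.4472 d⁻¹.
After decay, C = 27.31 × e^(−kt) = 27.31 × 0.5612 = 15.33 µg/L.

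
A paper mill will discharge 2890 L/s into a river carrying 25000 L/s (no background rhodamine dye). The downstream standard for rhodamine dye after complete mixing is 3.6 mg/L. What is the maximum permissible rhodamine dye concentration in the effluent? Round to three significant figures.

34.7 mg/L

At the limit, (Qr·Cr + Qe·Cₑ)/(Qr + Qe) = 3.6:
Cₑ = (27890·3.6 − 25000·0) / 2890 = 34.74 mg/L.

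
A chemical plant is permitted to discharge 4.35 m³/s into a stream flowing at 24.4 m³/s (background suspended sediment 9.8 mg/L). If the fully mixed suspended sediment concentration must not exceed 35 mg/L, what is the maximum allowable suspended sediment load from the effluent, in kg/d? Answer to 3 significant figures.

66300 kg/d

Mass balance at the limit: 24.40·9.800 + 4.350·Cₑ = 28.75·35 → Cₑ = 176.4 mg/L.
Load = 4.350 m³/s × 176.4 g/m³ × 86 400 s/d = 66280 kg/d.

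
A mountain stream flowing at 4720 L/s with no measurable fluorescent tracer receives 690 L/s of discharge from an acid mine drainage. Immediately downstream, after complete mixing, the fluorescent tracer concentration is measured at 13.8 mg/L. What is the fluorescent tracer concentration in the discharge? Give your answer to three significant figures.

Mass balance: 4720·0 + 690.0·Cₑ = 5410·13.80
→ Cₑ = (5410·13.80 − 4720·0) / 690.0 = 108.2 mg/L.

108 mg/L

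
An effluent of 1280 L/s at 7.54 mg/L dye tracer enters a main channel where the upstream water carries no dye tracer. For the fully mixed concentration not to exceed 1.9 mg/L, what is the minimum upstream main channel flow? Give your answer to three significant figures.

Set C_mix = 1.9: (Q·0 + 1280·7.540) / (Q + 1280) = 1.9
→ Q = 1280·(7.540 − 1.9)/(1.9 − 0) = 3800 L/s.

3800 L/s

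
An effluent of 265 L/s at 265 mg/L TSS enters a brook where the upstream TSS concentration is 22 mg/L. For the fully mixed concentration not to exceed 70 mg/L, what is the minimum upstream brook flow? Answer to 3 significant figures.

1080 L/s

Set C_mix = 70: (Q·22.00 + 265.0·265.0) / (Q + 265.0) = 70
→ Q = 265.0·(265.0 − 70)/(70 − 22.00) = 1077 L/s.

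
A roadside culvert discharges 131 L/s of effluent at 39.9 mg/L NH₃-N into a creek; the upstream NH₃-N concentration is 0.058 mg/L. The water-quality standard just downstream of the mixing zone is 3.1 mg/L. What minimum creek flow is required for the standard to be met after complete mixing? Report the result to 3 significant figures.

1580 L/s

Set C_mix = 3.1: (Q·0.05800 + 131.0·39.90) / (Q + 131.0) = 3.1
→ Q = 131.0·(39.90 − 3.1)/(3.1 − 0.05800) = 1585 L/s.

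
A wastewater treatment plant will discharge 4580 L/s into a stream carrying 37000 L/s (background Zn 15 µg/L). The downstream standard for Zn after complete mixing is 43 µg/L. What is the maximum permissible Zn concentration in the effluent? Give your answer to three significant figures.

269 µg/L

At the limit, (Qr·Cr + Qe·Cₑ)/(Qr + Qe) = 43:
Cₑ = (41580·43 − 37000·15.00) / 4580 = 269.2 µg/L.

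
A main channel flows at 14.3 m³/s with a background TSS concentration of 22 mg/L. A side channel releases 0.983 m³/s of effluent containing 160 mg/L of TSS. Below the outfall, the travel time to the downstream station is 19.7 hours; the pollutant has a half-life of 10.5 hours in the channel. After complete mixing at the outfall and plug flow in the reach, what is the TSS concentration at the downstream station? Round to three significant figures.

Conservation of mass: C = (14.30·22.00 + 0.9830·160.0) / 15.28 = 471.9/15.28 = 30.88 mg/L.
Half-life 10.5 h → k = ln 2 / 10.5 = 0.06601 h⁻¹ = 1.584 d⁻¹.
After decay, C = 30.88 × e^(−kt) = 30.88 × 0.2724 = 8.411 mg/L.

8.41 mg/L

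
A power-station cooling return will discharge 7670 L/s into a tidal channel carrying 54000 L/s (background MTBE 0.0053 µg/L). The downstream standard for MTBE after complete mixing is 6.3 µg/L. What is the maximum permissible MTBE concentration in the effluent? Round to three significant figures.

50.6 µg/L

At the limit, (Qr·Cr + Qe·Cₑ)/(Qr + Qe) = 6.3:
Cₑ = (61670·6.3 − 54000·0.005300) / 7670 = 50.62 µg/L.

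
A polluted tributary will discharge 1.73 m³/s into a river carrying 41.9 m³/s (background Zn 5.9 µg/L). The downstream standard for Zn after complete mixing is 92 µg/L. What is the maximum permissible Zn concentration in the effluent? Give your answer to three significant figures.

2180 µg/L

At the limit, (Qr·Cr + Qe·Cₑ)/(Qr + Qe) = 92:
Cₑ = (43.63·92 − 41.90·5.900) / 1.730 = 2177 µg/L.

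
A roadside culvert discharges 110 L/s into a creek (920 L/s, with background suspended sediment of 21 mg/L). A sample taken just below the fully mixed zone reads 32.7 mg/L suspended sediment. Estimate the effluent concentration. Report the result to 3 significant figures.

Mass balance: 920.0·21.00 + 110.0·Cₑ = 1030·32.70
→ Cₑ = (1030·32.70 − 920.0·21.00) / 110.0 = 130.6 mg/L.

131 mg/L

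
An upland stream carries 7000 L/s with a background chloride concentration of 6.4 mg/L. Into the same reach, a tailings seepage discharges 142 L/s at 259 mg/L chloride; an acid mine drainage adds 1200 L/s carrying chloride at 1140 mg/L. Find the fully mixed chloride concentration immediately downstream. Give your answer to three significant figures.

174 mg/L

Flow-weighted average: C = (7000·6.400 + 142.0·259.0 + 1200·1140) / 8342 = 1450000/8342 = 173.8 mg/L.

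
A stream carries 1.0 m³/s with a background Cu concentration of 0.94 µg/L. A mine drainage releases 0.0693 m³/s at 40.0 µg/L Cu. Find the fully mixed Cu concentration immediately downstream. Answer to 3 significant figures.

3.47 µg/L

After mixing, C = (1.000·0.9400 + 0.06930·40.00) / 1.069 = 3.712/1.069 = 3.471 µg/L.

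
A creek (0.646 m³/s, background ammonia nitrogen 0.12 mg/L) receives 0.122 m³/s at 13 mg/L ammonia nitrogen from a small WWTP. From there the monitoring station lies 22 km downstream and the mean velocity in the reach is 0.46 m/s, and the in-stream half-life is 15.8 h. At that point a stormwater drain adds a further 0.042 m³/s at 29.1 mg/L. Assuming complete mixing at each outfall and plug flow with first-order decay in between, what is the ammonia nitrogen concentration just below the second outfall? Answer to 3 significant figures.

2.66 mg/L

Conservation of mass: C = (0.6460·0.1200 + 0.1220·13.00) / 0.7680 = 1.664/0.7680 = 2.166 mg/L; combined flow 0.7680 m³/s.
Travel time t = 22·1000 / 0.46 = 47830 s = 13.29 h.
Half-life 15.8 h → k = ln 2 / 15.8 = 0.04387 h⁻¹ = 1.053 d⁻¹.
After decay, C = 2.166 × e^(−kt) = 2.166 × 0.5583 = 1.209 mg/L.
At the second outfall, C = (0.7680·1.209 + 0.04200·29.10) / (0.7680 + 0.04200) = 2.656 mg/L.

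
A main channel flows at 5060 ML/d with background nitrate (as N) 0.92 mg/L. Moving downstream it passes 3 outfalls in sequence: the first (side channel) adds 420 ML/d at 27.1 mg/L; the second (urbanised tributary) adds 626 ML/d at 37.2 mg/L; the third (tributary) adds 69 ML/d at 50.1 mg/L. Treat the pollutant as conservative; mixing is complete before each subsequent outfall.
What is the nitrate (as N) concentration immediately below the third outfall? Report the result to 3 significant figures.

Below outfall 1: Q → 5480 ML/d, C = (5060·0.9200 + 420.0·27.10)/5480 = 2.926 mg/L.
Below outfall 2: Q → 6106 ML/d, C = (5480·2.926 + 626.0·37.20)/6106 = 6.440 mg/L.
Below outfall 3: Q → 6175 ML/d, C = (6106·6.440 + 69.00·50.10)/6175 = 6.928 mg/L.

6.93 mg/L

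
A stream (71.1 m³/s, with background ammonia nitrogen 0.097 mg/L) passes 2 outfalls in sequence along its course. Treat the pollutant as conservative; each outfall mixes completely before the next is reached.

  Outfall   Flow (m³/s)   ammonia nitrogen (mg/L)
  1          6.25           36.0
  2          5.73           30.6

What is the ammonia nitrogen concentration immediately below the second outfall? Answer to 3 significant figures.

4.90 mg/L

After outfall 1: Q = 71.10 + 6.250 = 77.35 m³/s; C = (71.10·0.09700 + 6.250·36.00)/77.35 = 2.998 mg/L.
After outfall 2: Q = 77.35 + 5.730 = 83.08 m³/s; C = (77.35·2.998 + 5.730·30.60)/83.08 = 4.902 mg/L.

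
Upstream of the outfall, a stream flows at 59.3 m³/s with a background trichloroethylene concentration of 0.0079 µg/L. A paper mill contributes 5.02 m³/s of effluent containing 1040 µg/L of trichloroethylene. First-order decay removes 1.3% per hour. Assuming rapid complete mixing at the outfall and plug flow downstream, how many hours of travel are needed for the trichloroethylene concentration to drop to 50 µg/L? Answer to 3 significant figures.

After mixing, C = (59.30·0.007900 + 5.020·1040) / 64.32 = 5221/64.32 = 81.18 µg/L.
1.3%/h lost → k = −ln(1 − 0.013) = 0.01309 h⁻¹.
81.18·exp(−k·t) = 50 → t = ln(81.18/50)/k = 133300 s = 37.03 h.

37.0 h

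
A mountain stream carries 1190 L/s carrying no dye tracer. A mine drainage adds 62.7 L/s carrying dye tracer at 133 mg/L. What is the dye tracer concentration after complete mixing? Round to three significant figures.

6.66 mg/L

Flow-weighted average: C = (1190·0 + 62.70·133.0) / 1253 = 8339/1253 = 6.657 mg/L.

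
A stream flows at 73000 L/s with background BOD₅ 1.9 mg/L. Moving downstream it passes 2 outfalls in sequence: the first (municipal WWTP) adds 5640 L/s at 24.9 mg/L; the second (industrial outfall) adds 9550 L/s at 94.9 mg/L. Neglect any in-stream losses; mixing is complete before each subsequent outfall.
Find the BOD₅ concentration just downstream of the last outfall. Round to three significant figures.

Below outfall 1: Q → 78640 L/s, C = (73000·1.900 + 5640·24.90)/78640 = 3.550 mg/L.
Below outfall 2: Q → 88190 L/s, C = (78640·3.550 + 9550·94.90)/88190 = 13.44 mg/L.

13.4 mg/L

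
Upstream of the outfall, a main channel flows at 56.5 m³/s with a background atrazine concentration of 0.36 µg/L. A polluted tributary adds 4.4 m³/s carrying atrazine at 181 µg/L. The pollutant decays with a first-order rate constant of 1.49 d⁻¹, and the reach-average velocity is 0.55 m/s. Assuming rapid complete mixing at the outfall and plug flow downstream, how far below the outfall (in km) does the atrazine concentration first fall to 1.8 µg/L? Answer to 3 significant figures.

Conservation of mass: C = (56.50·0.3600 + 4.400·181.0) / 60.90 = 816.7/60.90 = 13.41 µg/L.
Set 13.41·exp(−k·t) = 1.8 → t = ln(13.41/1.8)/k = 116500 s = 32.35 h.
Distance = v·t = 0.55·116500 = 64050 m = 64.05 km.

64.0 km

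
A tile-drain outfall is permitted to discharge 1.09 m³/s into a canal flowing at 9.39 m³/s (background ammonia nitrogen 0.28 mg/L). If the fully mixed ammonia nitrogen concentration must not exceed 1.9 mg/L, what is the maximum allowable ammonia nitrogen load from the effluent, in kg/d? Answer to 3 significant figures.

Mass balance at the limit: 9.390·0.2800 + 1.090·Cₑ = 10.48·1.9 → Cₑ = 15.86 mg/L.
Load = 1.090 m³/s × 15.86 g/m³ × 86 400 s/d = 1493 kg/d.

1490 kg/d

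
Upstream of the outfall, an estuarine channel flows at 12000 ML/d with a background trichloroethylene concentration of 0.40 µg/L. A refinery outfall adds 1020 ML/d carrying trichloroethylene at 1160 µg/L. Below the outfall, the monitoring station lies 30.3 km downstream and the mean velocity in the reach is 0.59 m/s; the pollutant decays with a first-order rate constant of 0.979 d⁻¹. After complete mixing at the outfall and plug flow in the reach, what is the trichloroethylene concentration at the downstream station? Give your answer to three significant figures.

Mass balance: C = (12000·0.4000 + 1020·1160) / 13020 = 1188000/13020 = 91.24 µg/L.
Travel time t = 30.3·1000 / 0.59 = 51360 s = 14.27 h.
After decay, C = 91.24 × e^(−kt) = 91.24 × 0.5588 = 50.99 µg/L.

51.0 µg/L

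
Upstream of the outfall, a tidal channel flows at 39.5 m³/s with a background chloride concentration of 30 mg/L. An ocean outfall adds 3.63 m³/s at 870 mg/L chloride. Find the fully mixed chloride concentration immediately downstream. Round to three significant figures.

101 mg/L

Flow-weighted average: C = (39.50·30.00 + 3.630·870.0) / 43.13 = 4343/43.13 = 100.7 mg/L.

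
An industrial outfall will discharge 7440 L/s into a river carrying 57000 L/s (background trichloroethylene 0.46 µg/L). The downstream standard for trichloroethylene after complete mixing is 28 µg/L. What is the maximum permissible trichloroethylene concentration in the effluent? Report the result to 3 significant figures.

239 µg/L

At the limit, (Qr·Cr + Qe·Cₑ)/(Qr + Qe) = 28:
Cₑ = (64440·28 − 57000·0.4600) / 7440 = 239.0 µg/L.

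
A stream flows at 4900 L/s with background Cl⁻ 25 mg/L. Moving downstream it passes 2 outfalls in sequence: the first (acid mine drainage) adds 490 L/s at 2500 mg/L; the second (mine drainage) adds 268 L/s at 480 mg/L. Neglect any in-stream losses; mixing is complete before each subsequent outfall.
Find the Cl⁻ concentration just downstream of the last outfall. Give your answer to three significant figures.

261 mg/L

Below outfall 1: Q → 5390 L/s, C = (4900·25.00 + 490.0·2500)/5390 = 250.0 mg/L.
Below outfall 2: Q → 5658 L/s, C = (5390·250.0 + 268.0·480.0)/5658 = 260.9 mg/L.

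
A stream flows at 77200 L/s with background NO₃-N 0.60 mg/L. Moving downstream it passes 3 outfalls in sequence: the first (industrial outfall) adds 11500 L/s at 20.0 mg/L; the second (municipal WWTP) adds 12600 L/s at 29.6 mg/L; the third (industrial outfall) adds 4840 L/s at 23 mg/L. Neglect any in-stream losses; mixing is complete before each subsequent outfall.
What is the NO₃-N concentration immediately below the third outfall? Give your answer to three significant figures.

Below outfall 1: Q → 88700 L/s, C = (77200·0.6000 + 11500·20.00)/88700 = 3.115 mg/L.
Below outfall 2: Q → 101300 L/s, C = (88700·3.115 + 12600·29.60)/101300 = 6.409 mg/L.
Below outfall 3: Q → 106100 L/s, C = (101300·6.409 + 4840·23.00)/106100 = 7.166 mg/L.

7.17 mg/L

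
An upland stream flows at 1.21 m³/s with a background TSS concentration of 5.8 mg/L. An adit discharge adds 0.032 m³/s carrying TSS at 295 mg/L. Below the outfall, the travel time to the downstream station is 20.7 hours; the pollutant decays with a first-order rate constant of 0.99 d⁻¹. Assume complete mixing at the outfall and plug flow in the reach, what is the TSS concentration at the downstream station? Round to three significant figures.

Mass balance: C = (1.210·5.800 + 0.03200·295.0) / 1.242 = 16.46/1.242 = 13.25 mg/L.
After decay, C = 13.25 × e^(−kt) = 13.25 × 0.4258 = 5.642 mg/L.

5.64 mg/L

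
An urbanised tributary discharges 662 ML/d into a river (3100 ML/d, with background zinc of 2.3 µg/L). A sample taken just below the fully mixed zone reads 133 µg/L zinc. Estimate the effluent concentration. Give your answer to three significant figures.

Mass balance: 3100·2.300 + 662.0·Cₑ = 3762·133.0
→ Cₑ = (3762·133.0 − 3100·2.300) / 662.0 = 745.0 µg/L.

745 µg/L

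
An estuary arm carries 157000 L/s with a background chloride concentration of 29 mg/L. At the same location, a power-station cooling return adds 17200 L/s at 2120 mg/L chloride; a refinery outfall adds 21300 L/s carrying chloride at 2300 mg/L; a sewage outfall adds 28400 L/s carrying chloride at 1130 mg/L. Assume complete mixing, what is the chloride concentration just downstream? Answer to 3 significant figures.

545 mg/L

Conservation of mass: C = (157000·29.00 + 17200·2120 + 21300·2300 + 28400·1130) / 223900 = 122100000/223900 = 545.3 mg/L.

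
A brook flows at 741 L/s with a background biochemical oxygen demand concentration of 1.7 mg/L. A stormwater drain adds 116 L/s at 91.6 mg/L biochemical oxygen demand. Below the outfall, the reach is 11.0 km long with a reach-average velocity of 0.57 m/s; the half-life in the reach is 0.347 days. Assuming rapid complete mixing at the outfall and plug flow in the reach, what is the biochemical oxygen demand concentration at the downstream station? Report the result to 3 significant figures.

8.88 mg/L

Mixed concentration C = ΣQC/ΣQ = (741.0·1.700 + 116.0·91.60) / 857.0 = 11890/857.0 = 13.87 mg/L.
Travel time t = 11.0·1000 / 0.57 = 19300 s = 5.361 h.
Half-life 0.347 d → k = ln 2 / 0.347 = 1.998 d⁻¹.
After decay, C = 13.87 × e^(−kt) = 13.87 × 0.6401 = 8.877 mg/L.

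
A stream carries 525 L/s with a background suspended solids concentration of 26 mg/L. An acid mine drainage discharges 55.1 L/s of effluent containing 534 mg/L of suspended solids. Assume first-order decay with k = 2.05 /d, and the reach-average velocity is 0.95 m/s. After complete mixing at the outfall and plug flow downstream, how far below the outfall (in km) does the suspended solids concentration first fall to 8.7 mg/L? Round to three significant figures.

Mixed concentration C = ΣQC/ΣQ = (525.0·26.00 + 55.10·534.0) / 580.1 = 43070/580.1 = 74.25 mg/L.
Set 74.25·exp(−k·t) = 8.7 → t = ln(74.25/8.7)/k = 90370 s = 25.10 h.
Distance = v·t = 0.95·90370 = 85850 m = 85.85 km.

85.8 km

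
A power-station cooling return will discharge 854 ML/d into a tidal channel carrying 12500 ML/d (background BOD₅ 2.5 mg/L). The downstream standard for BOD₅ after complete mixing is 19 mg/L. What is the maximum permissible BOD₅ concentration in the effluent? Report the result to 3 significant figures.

At the limit, (Qr·Cr + Qe·Cₑ)/(Qr + Qe) = 19:
Cₑ = (13350·19 − 12500·2.500) / 854.0 = 260.5 mg/L.

261 mg/L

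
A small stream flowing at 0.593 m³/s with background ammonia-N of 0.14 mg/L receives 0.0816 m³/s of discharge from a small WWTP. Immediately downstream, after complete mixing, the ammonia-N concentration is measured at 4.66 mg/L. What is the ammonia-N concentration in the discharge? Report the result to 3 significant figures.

37.5 mg/L

Mass balance: 0.5930·0.1400 + 0.08160·Cₑ = 0.6746·4.660
→ Cₑ = (0.6746·4.660 − 0.5930·0.1400) / 0.08160 = 37.51 mg/L.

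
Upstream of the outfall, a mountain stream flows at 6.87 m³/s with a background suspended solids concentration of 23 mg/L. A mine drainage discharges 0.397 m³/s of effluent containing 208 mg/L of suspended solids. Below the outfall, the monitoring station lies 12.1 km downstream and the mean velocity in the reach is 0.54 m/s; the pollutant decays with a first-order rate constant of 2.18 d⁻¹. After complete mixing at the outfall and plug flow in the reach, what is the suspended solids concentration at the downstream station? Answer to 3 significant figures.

After mixing, C = (6.870·23.00 + 0.3970·208.0) / 7.267 = 240.6/7.267 = 33.11 mg/L.
Travel time t = 12.1·1000 / 0.54 = 22410 s = 6.224 h.
After decay, C = 33.11 × e^(−kt) = 33.11 × 0.5681 = 18.81 mg/L.

18.8 mg/L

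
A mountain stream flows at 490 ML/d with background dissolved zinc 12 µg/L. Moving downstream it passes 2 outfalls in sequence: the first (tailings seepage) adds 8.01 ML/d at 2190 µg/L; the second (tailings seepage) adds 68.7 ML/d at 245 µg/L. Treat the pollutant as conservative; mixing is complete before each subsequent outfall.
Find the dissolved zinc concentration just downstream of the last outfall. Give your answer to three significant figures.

After outfall 1: Q = 490.0 + 8.010 = 498.0 ML/d; C = (490.0·12.00 + 8.010·2190)/498.0 = 47.03 µg/L.
After outfall 2: Q = 498.0 + 68.70 = 566.7 ML/d; C = (498.0·47.03 + 68.70·245.0)/566.7 = 71.03 µg/L.

71.0 µg/L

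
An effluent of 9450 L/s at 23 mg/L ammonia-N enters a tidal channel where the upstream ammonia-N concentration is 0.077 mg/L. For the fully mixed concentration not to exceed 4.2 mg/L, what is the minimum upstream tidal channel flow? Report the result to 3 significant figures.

43100 L/s

Set C_mix = 4.2: (Q·0.07700 + 9450·23.00) / (Q + 9450) = 4.2
→ Q = 9450·(23.00 − 4.2)/(4.2 − 0.07700) = 43090 L/s.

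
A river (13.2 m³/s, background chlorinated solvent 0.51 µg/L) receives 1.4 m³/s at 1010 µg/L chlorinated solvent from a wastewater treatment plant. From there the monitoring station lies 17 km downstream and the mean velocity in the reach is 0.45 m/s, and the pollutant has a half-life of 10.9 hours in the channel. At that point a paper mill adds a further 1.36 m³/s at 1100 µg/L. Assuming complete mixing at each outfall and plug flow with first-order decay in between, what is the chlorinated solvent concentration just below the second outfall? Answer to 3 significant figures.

Mass balance: C = (13.20·0.5100 + 1.400·1010) / 14.60 = 1421/14.60 = 97.31 µg/L; combined flow 14.60 m³/s.
Travel time t = 17·1000 / 0.45 = 37780 s = 10.49 h.
Half-life 10.9 h → k = ln 2 / 10.9 = 0.06359 h⁻¹ = 1.526 d⁻¹.
Applying C = C₀e^(−kt): 97.31 × 0.5131 = 49.93 µg/L.
Second outfall: C = (14.60·49.93 + 1.360·1100)/15.96 = 139.4 µg/L.

139 µg/L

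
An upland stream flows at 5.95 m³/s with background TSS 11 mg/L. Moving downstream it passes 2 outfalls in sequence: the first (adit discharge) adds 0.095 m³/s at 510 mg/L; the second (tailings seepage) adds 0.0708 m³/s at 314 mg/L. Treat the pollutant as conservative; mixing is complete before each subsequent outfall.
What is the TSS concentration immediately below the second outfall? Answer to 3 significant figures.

After outfall 1: Q = 5.950 + 0.09500 = 6.045 m³/s; C = (5.950·11.00 + 0.09500·510.0)/6.045 = 18.84 mg/L.
After outfall 2: Q = 6.045 + 0.07080 = 6.116 m³/s; C = (6.045·18.84 + 0.07080·314.0)/6.116 = 22.26 mg/L.

22.3 mg/L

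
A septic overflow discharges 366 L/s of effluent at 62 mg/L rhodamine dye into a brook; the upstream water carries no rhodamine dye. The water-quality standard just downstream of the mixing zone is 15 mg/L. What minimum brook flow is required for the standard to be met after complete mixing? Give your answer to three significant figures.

Set C_mix = 15: (Q·0 + 366.0·62.00) / (Q + 366.0) = 15
→ Q = 366.0·(62.00 − 15)/(15 − 0) = 1147 L/s.

1150 L/s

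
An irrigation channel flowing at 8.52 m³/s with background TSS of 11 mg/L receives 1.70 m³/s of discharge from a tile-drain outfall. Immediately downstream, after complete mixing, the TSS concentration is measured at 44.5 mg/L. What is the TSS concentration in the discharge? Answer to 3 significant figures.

212 mg/L

Mass balance: 8.520·11.00 + 1.700·Cₑ = 10.22·44.50
→ Cₑ = (10.22·44.50 − 8.520·11.00) / 1.700 = 212.4 mg/L.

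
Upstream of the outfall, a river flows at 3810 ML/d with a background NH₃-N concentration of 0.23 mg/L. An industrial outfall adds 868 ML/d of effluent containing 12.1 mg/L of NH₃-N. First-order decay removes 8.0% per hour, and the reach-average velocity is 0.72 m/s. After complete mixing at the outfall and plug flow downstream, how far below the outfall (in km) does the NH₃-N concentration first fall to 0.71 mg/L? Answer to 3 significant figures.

Conservation of mass: C = (3810·0.2300 + 868.0·12.10) / 4678 = 11380/4678 = 2.432 mg/L.
8.0%/h lost → k = −ln(1 − 0.08) = 0.08338 h⁻¹.
Set 2.432·exp(−k·t) = 0.71 → t = ln(2.432/0.71)/k = 53170 s = 14.77 h.
Distance = v·t = 0.72·53170 = 38280 m = 38.28 km.

38.3 km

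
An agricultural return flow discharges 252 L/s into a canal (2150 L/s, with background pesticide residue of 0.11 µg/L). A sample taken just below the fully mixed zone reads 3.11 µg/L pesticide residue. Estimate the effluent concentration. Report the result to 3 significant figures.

Mass balance: 2150·0.1100 + 252.0·Cₑ = 2402·3.110
→ Cₑ = (2402·3.110 − 2150·0.1100) / 252.0 = 28.71 µg/L.

28.7 µg/L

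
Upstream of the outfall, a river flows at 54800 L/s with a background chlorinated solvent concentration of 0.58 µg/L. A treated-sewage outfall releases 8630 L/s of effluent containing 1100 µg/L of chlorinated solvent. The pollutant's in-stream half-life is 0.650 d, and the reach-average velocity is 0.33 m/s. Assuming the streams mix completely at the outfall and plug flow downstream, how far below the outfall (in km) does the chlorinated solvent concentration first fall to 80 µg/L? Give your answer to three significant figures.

16.8 km

Mass balance: C = (54800·0.5800 + 8630·1100) / 63430 = 9525000/63430 = 150.2 µg/L.
Half-life 0.650 d → k = ln 2 / 0.650 = 1.066 d⁻¹.
Set 150.2·exp(−k·t) = 80 → t = ln(150.2/80)/k = 51020 s = 14.17 h.
Distance = v·t = 0.33·51020 = 16840 m = 16.84 km.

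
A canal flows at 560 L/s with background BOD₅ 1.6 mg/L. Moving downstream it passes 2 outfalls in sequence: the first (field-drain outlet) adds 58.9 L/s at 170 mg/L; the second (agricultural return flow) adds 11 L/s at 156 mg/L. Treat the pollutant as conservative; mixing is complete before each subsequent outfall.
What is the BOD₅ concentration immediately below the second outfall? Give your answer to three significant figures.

After outfall 1: Q = 560.0 + 58.90 = 618.9 L/s; C = (560.0·1.600 + 58.90·170.0)/618.9 = 17.63 mg/L.
After outfall 2: Q = 618.9 + 11.00 = 629.9 L/s; C = (618.9·17.63 + 11.00·156.0)/629.9 = 20.04 mg/L.

20.0 mg/L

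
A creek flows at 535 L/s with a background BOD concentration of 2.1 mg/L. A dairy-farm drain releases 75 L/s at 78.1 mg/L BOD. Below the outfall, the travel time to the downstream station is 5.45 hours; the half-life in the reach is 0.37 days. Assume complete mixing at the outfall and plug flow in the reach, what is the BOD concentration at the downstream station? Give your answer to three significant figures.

Mixed concentration C = ΣQC/ΣQ = (535.0·2.100 + 75.00·78.10) / 610.0 = 6981/610.0 = 11.44 mg/L.
Half-life 0.37 d → k = ln 2 / 0.37 = 1.873 d⁻¹.
Applying C = C₀e^(−kt): 11.44 × 0.6535 = 7.479 mg/L.

7.48 mg/L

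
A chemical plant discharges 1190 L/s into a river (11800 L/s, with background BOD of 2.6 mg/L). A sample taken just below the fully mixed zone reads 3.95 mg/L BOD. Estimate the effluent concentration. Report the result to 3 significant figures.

Mass balance: 11800·2.600 + 1190·Cₑ = 12990·3.950
→ Cₑ = (12990·3.950 − 11800·2.600) / 1190 = 17.34 mg/L.

17.3 mg/L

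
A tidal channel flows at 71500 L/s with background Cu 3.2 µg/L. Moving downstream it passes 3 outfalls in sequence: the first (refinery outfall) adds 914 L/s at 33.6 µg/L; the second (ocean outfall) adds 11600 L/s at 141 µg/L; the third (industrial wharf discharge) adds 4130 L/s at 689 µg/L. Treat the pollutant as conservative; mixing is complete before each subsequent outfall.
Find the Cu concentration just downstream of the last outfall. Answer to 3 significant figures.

53.8 µg/L

After outfall 1: Q = 71500 + 914.0 = 72410 L/s; C = (71500·3.200 + 914.0·33.60)/72410 = 3.584 µg/L.
After outfall 2: Q = 72410 + 11600 = 84010 L/s; C = (72410·3.584 + 11600·141.0)/84010 = 22.56 µg/L.
After outfall 3: Q = 84010 + 4130 = 88140 L/s; C = (84010·22.56 + 4130·689.0)/88140 = 53.78 µg/L.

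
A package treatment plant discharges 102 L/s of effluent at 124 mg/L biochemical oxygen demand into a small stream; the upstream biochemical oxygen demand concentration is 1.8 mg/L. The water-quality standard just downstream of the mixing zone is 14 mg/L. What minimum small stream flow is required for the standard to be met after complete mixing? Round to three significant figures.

920 L/s

Set C_mix = 14: (Q·1.800 + 102.0·124.0) / (Q + 102.0) = 14
→ Q = 102.0·(124.0 − 14)/(14 − 1.800) = 919.7 L/s.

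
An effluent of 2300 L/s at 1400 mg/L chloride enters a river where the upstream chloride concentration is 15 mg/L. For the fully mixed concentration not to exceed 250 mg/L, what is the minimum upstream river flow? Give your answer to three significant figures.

11300 L/s

Set C_mix = 250: (Q·15.00 + 2300·1400) / (Q + 2300) = 250
→ Q = 2300·(1400 − 250)/(250 − 15.00) = 11260 L/s.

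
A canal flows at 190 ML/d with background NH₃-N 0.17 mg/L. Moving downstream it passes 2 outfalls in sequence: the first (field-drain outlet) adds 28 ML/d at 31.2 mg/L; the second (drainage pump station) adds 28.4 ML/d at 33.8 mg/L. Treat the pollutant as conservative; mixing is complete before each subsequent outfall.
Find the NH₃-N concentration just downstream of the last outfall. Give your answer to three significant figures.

Outfall 1: combined Q = 218.0 ML/d; C = (190.0·0.1700 + 28.00·31.20)/218.0 = 4.156 mg/L.
Outfall 2: combined Q = 246.4 ML/d; C = (218.0·4.156 + 28.40·33.80)/246.4 = 7.572 mg/L.

7.57 mg/L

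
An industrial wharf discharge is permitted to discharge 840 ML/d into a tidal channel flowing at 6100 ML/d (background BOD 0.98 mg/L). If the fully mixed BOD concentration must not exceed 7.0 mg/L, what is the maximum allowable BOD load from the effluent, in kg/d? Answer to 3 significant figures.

Mass balance at the limit: 6100·0.9800 + 840.0·Cₑ = 6940·7.0 → Cₑ = 50.72 mg/L.
840.0 ML/d = 9.722 m³/s. Load = 9.722 m³/s × 50.72 g/m³ × 86 400 s/d = 42600 kg/d.

42600 kg/d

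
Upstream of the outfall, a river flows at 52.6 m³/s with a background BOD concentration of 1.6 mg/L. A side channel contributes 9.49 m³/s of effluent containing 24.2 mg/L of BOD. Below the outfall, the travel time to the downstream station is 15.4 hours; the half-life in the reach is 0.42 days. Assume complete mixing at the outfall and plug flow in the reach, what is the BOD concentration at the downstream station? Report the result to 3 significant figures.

Mass balance: C = (52.60·1.600 + 9.490·24.20) / 62.09 = 313.8/62.09 = 5.054 mg/L.
Half-life 0.42 d → k = ln 2 / 0.42 = 1.650 d⁻¹.
Applying C = C₀e^(−kt): 5.054 × 0.3468 = 1.753 mg/L.

1.75 mg/L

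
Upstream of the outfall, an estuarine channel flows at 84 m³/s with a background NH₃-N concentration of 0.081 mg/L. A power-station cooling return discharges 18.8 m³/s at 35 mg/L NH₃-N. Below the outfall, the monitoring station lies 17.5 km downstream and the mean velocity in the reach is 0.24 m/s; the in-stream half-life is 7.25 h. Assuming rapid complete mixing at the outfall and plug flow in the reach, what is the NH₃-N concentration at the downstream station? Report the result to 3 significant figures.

0.933 mg/L

Mass balance: C = (84.00·0.08100 + 18.80·35.00) / 102.8 = 664.8/102.8 = 6.467 mg/L.
Travel time t = 17.5·1000 / 0.24 = 72920 s = 20.25 h.
Half-life 7.25 h → k = ln 2 / 7.25 = 0.09561 h⁻¹ = 2.295 d⁻¹.
After decay, C = 6.467 × e^(−kt) = 6.467 × 0.1442 = 0.9326 mg/L.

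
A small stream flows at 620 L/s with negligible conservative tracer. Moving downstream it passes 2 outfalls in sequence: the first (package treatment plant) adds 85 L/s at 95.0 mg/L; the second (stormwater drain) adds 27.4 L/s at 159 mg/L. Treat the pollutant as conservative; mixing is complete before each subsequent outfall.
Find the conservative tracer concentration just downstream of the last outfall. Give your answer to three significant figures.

17.0 mg/L

Below outfall 1: Q → 705.0 L/s, C = (620.0·0 + 85.00·95.00)/705.0 = 11.45 mg/L.
Below outfall 2: Q → 732.4 L/s, C = (705.0·11.45 + 27.40·159.0)/732.4 = 16.97 mg/L.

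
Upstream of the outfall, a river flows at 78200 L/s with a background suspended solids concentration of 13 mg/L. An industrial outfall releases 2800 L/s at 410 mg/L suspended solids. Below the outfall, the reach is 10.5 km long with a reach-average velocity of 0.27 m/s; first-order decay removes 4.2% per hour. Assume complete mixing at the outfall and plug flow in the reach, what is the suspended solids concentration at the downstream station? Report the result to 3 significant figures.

After mixing, C = (78200·13.00 + 2800·410.0) / 81000 = 2165000/81000 = 26.72 mg/L.
Travel time t = 10.5·1000 / 0.27 = 38890 s = 10.80 h.
4.2%/h lost → k = −ln(1 − 0.042) = 0.04291 h⁻¹.
After decay, C = 26.72 × e^(−kt) = 26.72 × 0.6291 = 16.81 mg/L.

16.8 mg/L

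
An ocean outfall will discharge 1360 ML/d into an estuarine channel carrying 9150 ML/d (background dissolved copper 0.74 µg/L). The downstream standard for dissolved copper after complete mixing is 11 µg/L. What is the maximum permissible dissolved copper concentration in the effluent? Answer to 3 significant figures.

At the limit, (Qr·Cr + Qe·Cₑ)/(Qr + Qe) = 11:
Cₑ = (10510·11 − 9150·0.7400) / 1360 = 80.03 µg/L.

80.0 µg/L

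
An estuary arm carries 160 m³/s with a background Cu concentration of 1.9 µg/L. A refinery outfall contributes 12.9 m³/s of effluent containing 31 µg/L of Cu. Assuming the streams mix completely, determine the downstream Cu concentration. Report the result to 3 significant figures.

4.07 µg/L

Mass balance: C = (160.0·1.900 + 12.90·31.00) / 172.9 = 703.9/172.9 = 4.071 µg/L.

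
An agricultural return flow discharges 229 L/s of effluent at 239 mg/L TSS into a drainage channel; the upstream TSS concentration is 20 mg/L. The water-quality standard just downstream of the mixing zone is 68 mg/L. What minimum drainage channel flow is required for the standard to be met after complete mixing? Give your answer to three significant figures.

Set C_mix = 68: (Q·20.00 + 229.0·239.0) / (Q + 229.0) = 68
→ Q = 229.0·(239.0 − 68)/(68 − 20.00) = 815.8 L/s.

816 L/s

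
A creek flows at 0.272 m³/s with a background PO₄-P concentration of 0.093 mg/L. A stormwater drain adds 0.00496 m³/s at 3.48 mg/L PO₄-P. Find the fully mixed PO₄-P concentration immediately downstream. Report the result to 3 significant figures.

0.154 mg/L

Mixed concentration C = ΣQC/ΣQ = (0.2720·0.09300 + 0.004960·3.480) / 0.2770 = 0.04256/0.2770 = 0.1537 mg/L.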